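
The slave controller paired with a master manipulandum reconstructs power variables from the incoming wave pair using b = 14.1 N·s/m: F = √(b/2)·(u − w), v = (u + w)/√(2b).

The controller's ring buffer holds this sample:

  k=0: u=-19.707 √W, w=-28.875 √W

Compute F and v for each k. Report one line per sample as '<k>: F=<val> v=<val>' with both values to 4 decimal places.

0: F=24.3427 v=-9.1485

k=0: u−w=9.1680, u+w=-48.5820; √(b/2)=2.6552, √(2b)=5.3104; F=2.6552×9.168=24.3427, v=-48.5820/5.3104=-9.1485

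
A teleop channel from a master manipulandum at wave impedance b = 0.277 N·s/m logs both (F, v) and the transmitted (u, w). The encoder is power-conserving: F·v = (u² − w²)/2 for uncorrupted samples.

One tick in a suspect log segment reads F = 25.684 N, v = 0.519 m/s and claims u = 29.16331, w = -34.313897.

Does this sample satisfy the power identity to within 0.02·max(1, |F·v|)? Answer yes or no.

F·v = 25.684×0.519 = 13.329996 W.
(u² − w²)/2 = (850.498650 − 1177.443527)/2 = -163.472439 W.
|Δ| = 176.802435;  2% of max(1, |F·v|) = 0.266600.

no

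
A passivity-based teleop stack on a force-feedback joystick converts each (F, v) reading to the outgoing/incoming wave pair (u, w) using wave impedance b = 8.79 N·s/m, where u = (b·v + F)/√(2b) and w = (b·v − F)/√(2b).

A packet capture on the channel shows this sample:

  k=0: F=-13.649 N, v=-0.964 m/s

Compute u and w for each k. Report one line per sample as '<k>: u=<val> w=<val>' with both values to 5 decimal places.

k=0: b·v=8.79×(-0.964)=-8.47356; √(2b)=4.19285; u=(-8.47356+(-13.649))/4.19285=-5.27626, w=(-8.47356−(-13.649))/4.19285=1.23435

0: u=-5.27626 w=1.23435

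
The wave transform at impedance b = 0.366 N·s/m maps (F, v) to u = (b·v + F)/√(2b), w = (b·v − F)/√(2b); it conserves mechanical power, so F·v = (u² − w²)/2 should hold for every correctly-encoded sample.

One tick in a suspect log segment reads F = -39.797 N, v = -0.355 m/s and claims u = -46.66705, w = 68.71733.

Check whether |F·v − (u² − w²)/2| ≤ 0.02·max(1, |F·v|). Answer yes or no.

F·v = (-39.797)×(-0.355) = 14.12793 W.
(u² − w²)/2 = (2177.81356 − 4722.07144)/2 = -1272.12894 W.
|Δ| = 1286.25688;  2% of max(1, |F·v|) = 0.28256.

no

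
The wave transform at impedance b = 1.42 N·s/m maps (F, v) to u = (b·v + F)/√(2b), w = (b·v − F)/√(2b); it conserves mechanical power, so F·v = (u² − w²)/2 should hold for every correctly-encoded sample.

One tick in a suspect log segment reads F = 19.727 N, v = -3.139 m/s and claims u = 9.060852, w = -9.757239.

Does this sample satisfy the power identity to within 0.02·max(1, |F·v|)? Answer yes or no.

F·v = 19.727×(-3.139) = -61.923053 W.
(u² − w²)/2 = (82.099039 − 95.203713)/2 = -6.552337 W.
|Δ| = 55.370716;  2% of max(1, |F·v|) = 1.238461.

no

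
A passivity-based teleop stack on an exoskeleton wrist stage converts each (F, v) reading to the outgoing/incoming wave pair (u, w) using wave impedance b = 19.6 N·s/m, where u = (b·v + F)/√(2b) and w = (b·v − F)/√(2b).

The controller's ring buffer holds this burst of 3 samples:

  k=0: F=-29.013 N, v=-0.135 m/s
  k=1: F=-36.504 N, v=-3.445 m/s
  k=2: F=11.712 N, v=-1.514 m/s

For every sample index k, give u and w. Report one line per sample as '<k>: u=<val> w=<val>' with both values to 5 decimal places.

0: u=-5.05655 w=4.21131
1: u=-16.61494 w=-4.95417
2: u=-2.86894 w=-6.61020

k=0: b·v=19.6×(-0.135)=-2.64600; √(2b)=6.26099; u=(-2.64600+(-29.013))/6.26099=-5.05655, w=(-2.64600−(-29.013))/6.26099=4.21131
k=1: b·v=19.6×(-3.445)=-67.52200; √(2b)=6.26099; u=(-67.52200+(-36.504))/6.26099=-16.61494, w=(-67.52200−(-36.504))/6.26099=-4.95417
k=2: b·v=19.6×(-1.514)=-29.67440; √(2b)=6.26099; u=(-29.67440+11.712)/6.26099=-2.86894, w=(-29.67440−11.712)/6.26099=-6.61020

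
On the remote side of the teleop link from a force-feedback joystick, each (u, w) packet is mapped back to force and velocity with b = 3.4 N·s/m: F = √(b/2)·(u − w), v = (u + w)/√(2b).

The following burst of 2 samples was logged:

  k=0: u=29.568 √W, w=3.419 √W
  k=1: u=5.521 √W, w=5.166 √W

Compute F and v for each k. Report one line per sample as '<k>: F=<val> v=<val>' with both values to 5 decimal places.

k=0: u−w=26.14900, u+w=32.98700; √(b/2)=1.30384, √(2b)=2.60768; F=1.30384×26.149=34.09412, v=32.98700/2.60768=12.64994
k=1: u−w=0.35500, u+w=10.68700; √(b/2)=1.30384, √(2b)=2.60768; F=1.30384×0.355=0.46286, v=10.68700/2.60768=4.09828

0: F=34.09412 v=12.64994
1: F=0.46286 v=4.09828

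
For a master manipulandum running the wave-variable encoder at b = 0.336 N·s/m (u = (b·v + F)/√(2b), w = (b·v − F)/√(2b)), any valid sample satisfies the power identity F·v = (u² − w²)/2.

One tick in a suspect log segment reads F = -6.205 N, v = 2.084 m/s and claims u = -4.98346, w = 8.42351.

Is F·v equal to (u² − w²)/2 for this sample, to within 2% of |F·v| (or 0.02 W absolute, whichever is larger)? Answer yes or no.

F·v = (-6.205)×2.084 = -12.93122 W.
(u² − w²)/2 = (24.83487 − 70.95552)/2 = -23.06032 W.
|Δ| = 10.12910;  2% of max(1, |F·v|) = 0.25862.

no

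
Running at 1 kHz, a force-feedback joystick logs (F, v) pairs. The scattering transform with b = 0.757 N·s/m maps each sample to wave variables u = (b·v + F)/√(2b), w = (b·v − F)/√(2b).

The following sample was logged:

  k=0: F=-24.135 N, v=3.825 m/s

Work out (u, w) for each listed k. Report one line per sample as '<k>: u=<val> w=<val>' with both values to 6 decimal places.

k=0: b·v=0.757×3.825=2.895525; √(2b)=1.230447; u=(2.895525+(-24.135))/1.230447=-17.261592, w=(2.895525−(-24.135))/1.230447=21.968052

0: u=-17.261592 w=21.968052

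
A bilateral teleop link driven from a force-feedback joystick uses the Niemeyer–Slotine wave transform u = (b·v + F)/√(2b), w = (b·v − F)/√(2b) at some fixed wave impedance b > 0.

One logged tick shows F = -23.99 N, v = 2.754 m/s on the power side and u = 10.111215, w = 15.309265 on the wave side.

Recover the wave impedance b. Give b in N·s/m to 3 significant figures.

b = 42.6 N·s/m

u + w = 25.420480;  u + w = √(2b)·v, so √(2b) = 25.420480/2.754 = 9.230385.
b = (√(2b))²/2 = 85.200005/2 = 42.600003.
(Check via u − w = 2F/√(2b): u − w = -5.198050, 2F/√(2b) = -5.198050.)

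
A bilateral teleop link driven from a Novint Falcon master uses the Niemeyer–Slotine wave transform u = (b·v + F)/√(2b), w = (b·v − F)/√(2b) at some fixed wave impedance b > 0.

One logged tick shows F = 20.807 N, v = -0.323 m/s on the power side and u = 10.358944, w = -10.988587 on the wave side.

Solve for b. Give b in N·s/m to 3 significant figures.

b = 1.9 N·s/m

u + w = -0.629643;  u + w = √(2b)·v, so √(2b) = -0.629643/(-0.323) = 1.949359.
b = (√(2b))²/2 = 3.800001/2 = 1.900001.
(Check via u − w = 2F/√(2b): u − w = 21.347531, 2F/√(2b) = 21.347529.)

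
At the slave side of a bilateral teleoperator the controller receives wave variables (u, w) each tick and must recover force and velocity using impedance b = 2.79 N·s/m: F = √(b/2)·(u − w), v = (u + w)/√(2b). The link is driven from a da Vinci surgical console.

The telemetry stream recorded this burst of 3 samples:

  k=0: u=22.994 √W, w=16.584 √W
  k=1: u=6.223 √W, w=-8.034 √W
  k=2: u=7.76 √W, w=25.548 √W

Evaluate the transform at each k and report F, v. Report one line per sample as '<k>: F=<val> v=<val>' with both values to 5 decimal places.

k=0: u−w=6.41000, u+w=39.57800; √(b/2)=1.18110, √(2b)=2.36220; F=1.18110×6.41=7.57086, v=39.57800/2.36220=16.75470
k=1: u−w=14.25700, u+w=-1.81100; √(b/2)=1.18110, √(2b)=2.36220; F=1.18110×14.257=16.83896, v=-1.81100/2.36220=-0.76666
k=2: u−w=-17.78800, u+w=33.30800; √(b/2)=1.18110, √(2b)=2.36220; F=1.18110×(-17.788)=-21.00943, v=33.30800/2.36220=14.10040

0: F=7.57086 v=16.75470
1: F=16.83896 v=-0.76666
2: F=-21.00943 v=14.10040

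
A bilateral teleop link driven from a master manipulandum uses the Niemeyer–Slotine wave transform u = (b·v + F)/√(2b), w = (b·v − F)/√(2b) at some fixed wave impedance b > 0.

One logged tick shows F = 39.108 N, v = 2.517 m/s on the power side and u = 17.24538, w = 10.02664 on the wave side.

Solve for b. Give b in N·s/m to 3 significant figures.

b = 58.7 N·s/m

u + w = 27.27202;  u + w = √(2b)·v, so √(2b) = 27.27202/2.517 = 10.83513.
b = (√(2b))²/2 = 117.40002/2 = 58.70001.
(Check via u − w = 2F/√(2b): u − w = 7.21874, 2F/√(2b) = 7.21874.)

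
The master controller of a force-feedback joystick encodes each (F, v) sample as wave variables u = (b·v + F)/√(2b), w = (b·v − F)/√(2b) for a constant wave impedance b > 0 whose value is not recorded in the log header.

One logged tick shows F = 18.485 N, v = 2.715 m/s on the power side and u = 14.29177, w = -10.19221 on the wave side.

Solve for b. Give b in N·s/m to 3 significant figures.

u + w = 4.099560;  u + w = √(2b)·v, so √(2b) = 4.099560/2.715 = 1.509967.
b = (√(2b))²/2 = 2.280000/2 = 1.140000.
(Check via u − w = 2F/√(2b): u − w = 24.483980, 2F/√(2b) = 24.483981.)

b = 1.14 N·s/m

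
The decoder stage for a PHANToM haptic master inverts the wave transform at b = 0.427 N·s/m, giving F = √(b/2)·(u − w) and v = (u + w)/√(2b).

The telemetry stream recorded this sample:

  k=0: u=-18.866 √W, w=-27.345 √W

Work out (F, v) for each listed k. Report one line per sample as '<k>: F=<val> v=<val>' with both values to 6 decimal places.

0: F=3.917812 v=-50.005345

k=0: u−w=8.479000, u+w=-46.211000; √(b/2)=0.462061, √(2b)=0.924121; F=0.462061×8.479=3.917812, v=-46.211000/0.924121=-50.005345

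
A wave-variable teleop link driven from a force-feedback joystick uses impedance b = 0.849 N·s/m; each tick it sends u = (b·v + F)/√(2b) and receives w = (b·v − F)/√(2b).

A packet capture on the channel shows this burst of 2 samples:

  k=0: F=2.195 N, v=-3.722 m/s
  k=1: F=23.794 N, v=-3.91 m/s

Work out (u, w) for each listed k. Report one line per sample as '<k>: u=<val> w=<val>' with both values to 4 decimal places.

k=0: b·v=0.849×(-3.722)=-3.1600; √(2b)=1.3031; u=(-3.1600+2.195)/1.3031=-0.7405, w=(-3.1600−2.195)/1.3031=-4.1095
k=1: b·v=0.849×(-3.91)=-3.3196; √(2b)=1.3031; u=(-3.3196+23.794)/1.3031=15.7124, w=(-3.3196−23.794)/1.3031=-20.8074

0: u=-0.7405 w=-4.1095
1: u=15.7124 w=-20.8074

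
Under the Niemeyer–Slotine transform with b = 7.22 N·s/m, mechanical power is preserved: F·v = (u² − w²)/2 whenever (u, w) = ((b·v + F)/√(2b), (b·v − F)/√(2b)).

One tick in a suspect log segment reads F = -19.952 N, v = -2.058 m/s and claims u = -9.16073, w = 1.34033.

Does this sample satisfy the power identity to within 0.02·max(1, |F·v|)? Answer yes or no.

F·v = (-19.952)×(-2.058) = 41.06122 W.
(u² − w²)/2 = (83.91897 − 1.79648)/2 = 41.06124 W.
|Δ| = 0.00003;  2% of max(1, |F·v|) = 0.82122.

yes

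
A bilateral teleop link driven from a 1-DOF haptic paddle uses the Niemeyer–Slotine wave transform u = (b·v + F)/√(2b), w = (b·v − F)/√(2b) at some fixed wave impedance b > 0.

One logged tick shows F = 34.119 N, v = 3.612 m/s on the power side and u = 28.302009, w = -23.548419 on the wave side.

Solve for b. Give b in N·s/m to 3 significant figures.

b = 0.866 N·s/m

u + w = 4.753590;  u + w = √(2b)·v, so √(2b) = 4.753590/3.612 = 1.316055.
b = (√(2b))²/2 = 1.732000/2 = 0.866000.
(Check via u − w = 2F/√(2b): u − w = 51.850428, 2F/√(2b) = 51.850424.)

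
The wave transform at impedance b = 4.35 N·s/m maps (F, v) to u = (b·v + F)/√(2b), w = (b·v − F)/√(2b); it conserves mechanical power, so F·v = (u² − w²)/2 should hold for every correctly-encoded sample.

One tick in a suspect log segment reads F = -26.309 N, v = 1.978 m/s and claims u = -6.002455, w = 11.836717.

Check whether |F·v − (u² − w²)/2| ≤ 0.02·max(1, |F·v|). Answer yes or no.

F·v = (-26.309)×1.978 = -52.039202 W.
(u² − w²)/2 = (36.029466 − 140.107869)/2 = -52.039202 W.
|Δ| = 0.000000;  2% of max(1, |F·v|) = 1.040784.

yes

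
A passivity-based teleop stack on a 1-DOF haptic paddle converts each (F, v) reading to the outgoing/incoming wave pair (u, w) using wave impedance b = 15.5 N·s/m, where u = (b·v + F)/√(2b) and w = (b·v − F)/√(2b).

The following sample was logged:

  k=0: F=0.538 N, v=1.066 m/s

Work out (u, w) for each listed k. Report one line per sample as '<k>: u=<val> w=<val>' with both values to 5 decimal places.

k=0: b·v=15.5×1.066=16.52300; √(2b)=5.56776; u=(16.52300+0.538)/5.56776=3.06425, w=(16.52300−0.538)/5.56776=2.87099

0: u=3.06425 w=2.87099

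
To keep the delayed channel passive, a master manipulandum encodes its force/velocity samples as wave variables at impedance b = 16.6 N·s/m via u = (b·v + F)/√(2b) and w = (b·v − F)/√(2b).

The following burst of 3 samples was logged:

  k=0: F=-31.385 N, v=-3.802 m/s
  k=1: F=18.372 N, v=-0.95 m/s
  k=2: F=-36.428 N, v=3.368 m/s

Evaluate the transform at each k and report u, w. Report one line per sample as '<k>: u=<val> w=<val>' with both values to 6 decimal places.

0: u=-16.400402 w=-5.506509
1: u=0.451584 w=-5.925431
2: u=3.380942 w=16.025286

k=0: b·v=16.6×(-3.802)=-63.113200; √(2b)=5.761944; u=(-63.113200+(-31.385))/5.761944=-16.400402, w=(-63.113200−(-31.385))/5.761944=-5.506509
k=1: b·v=16.6×(-0.95)=-15.770000; √(2b)=5.761944; u=(-15.770000+18.372)/5.761944=0.451584, w=(-15.770000−18.372)/5.761944=-5.925431
k=2: b·v=16.6×3.368=55.908800; √(2b)=5.761944; u=(55.908800+(-36.428))/5.761944=3.380942, w=(55.908800−(-36.428))/5.761944=16.025286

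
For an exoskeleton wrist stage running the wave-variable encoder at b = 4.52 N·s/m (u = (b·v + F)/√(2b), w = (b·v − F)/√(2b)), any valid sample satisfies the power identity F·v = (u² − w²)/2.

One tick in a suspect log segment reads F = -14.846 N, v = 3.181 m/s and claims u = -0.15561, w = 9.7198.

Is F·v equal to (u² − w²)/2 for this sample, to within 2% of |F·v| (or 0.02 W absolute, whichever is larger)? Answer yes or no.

yes

F·v = (-14.846)×3.181 = -47.2251 W.
(u² − w²)/2 = (0.0242 − 94.4745)/2 = -47.2251 W.
|Δ| = 0.0000;  2% of max(1, |F·v|) = 0.9445.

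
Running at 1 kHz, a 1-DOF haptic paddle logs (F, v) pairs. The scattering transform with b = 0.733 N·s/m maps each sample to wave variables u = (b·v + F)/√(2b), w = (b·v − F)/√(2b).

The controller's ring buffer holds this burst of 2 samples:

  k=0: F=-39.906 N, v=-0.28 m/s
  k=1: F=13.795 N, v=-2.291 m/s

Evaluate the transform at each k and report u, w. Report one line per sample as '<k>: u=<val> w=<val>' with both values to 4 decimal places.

0: u=-33.1283 w=32.7893
1: u=10.0065 w=-12.7804

k=0: b·v=0.733×(-0.28)=-0.2052; √(2b)=1.2108; u=(-0.2052+(-39.906))/1.2108=-33.1283, w=(-0.2052−(-39.906))/1.2108=32.7893
k=1: b·v=0.733×(-2.291)=-1.6793; √(2b)=1.2108; u=(-1.6793+13.795)/1.2108=10.0065, w=(-1.6793−13.795)/1.2108=-12.7804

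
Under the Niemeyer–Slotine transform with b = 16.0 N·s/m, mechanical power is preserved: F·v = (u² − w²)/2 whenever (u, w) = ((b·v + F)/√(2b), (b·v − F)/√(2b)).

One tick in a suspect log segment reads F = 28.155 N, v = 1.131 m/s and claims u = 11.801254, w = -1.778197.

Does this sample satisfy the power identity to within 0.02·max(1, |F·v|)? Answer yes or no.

no

F·v = 28.155×1.131 = 31.843305 W.
(u² − w²)/2 = (139.269596 − 3.161985)/2 = 68.053806 W.
|Δ| = 36.210501;  2% of max(1, |F·v|) = 0.636866.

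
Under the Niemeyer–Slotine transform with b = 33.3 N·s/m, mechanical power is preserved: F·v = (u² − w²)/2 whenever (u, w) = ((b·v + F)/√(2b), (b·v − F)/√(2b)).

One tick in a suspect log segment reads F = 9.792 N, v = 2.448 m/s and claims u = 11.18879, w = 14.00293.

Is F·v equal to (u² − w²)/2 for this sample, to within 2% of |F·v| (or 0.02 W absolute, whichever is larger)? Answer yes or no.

F·v = 9.792×2.448 = 23.9708 W.
(u² − w²)/2 = (125.1890 − 196.0820)/2 = -35.4465 W.
|Δ| = 59.4173;  2% of max(1, |F·v|) = 0.4794.

no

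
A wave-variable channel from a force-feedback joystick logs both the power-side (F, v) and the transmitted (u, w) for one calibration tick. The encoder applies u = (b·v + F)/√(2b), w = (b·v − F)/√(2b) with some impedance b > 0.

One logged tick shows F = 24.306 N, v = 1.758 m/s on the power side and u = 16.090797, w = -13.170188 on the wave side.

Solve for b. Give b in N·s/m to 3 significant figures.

u + w = 2.920609;  u + w = √(2b)·v, so √(2b) = 2.920609/1.758 = 1.661325.
b = (√(2b))²/2 = 2.760000/2 = 1.380000.
(Check via u − w = 2F/√(2b): u − w = 29.260985, 2F/√(2b) = 29.260985.)

b = 1.38 N·s/m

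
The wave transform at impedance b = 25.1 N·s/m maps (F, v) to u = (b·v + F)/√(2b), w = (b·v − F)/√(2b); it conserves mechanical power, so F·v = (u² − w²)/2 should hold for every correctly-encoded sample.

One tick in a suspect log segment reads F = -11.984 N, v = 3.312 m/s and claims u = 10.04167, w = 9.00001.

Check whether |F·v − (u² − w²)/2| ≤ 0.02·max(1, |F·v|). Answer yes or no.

no

F·v = (-11.984)×3.312 = -39.69101 W.
(u² − w²)/2 = (100.83514 − 81.00018)/2 = 9.91748 W.
|Δ| = 49.60849;  2% of max(1, |F·v|) = 0.79382.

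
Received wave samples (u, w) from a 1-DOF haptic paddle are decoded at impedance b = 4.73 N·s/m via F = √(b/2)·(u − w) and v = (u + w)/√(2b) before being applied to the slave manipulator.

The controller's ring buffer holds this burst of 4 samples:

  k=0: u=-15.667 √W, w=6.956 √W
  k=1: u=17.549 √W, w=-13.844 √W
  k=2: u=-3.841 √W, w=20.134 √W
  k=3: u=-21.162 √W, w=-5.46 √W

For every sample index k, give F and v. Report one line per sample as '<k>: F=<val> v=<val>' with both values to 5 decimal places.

k=0: u−w=-22.62300, u+w=-8.71100; √(b/2)=1.53786, √(2b)=3.07571; F=1.53786×(-22.623)=-34.79091, v=-8.71100/3.07571=-2.83219
k=1: u−w=31.39300, u+w=3.70500; √(b/2)=1.53786, √(2b)=3.07571; F=1.53786×31.393=48.27790, v=3.70500/3.07571=1.20460
k=2: u−w=-23.97500, u+w=16.29300; √(b/2)=1.53786, √(2b)=3.07571; F=1.53786×(-23.975)=-36.87009, v=16.29300/3.07571=5.29731
k=3: u−w=-15.70200, u+w=-26.62200; √(b/2)=1.53786, √(2b)=3.07571; F=1.53786×(-15.702)=-24.14741, v=-26.62200/3.07571=-8.65556

0: F=-34.79091 v=-2.83219
1: F=48.27790 v=1.20460
2: F=-36.87009 v=5.29731
3: F=-24.14741 v=-8.65556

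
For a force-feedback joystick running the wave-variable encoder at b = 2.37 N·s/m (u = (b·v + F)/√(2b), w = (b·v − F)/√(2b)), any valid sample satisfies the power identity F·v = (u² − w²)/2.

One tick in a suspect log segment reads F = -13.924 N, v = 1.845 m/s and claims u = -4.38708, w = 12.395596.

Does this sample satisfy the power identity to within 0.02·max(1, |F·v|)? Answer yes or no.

no

F·v = (-13.924)×1.845 = -25.689780 W.
(u² − w²)/2 = (19.246471 − 153.650800)/2 = -67.202165 W.
|Δ| = 41.512385;  2% of max(1, |F·v|) = 0.513796.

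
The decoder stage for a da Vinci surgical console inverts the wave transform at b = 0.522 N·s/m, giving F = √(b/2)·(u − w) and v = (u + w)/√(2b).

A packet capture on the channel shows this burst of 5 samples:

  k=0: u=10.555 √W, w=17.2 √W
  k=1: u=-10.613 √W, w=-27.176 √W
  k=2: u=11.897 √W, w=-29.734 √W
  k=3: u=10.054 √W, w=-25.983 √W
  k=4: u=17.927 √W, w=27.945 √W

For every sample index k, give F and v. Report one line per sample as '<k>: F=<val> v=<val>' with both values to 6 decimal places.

0: F=-3.394808 v=27.163829
1: F=8.461732 v=-36.984108
2: F=21.268512 v=-17.457078
3: F=18.410640 v=-15.589718
4: F=-5.118012 v=44.894943

k=0: u−w=-6.645000, u+w=27.755000; √(b/2)=0.510882, √(2b)=1.021763; F=0.510882×(-6.645)=-3.394808, v=27.755000/1.021763=27.163829
k=1: u−w=16.563000, u+w=-37.789000; √(b/2)=0.510882, √(2b)=1.021763; F=0.510882×16.563=8.461732, v=-37.789000/1.021763=-36.984108
k=2: u−w=41.631000, u+w=-17.837000; √(b/2)=0.510882, √(2b)=1.021763; F=0.510882×41.631=21.268512, v=-17.837000/1.021763=-17.457078
k=3: u−w=36.037000, u+w=-15.929000; √(b/2)=0.510882, √(2b)=1.021763; F=0.510882×36.037=18.410640, v=-15.929000/1.021763=-15.589718
k=4: u−w=-10.018000, u+w=45.872000; √(b/2)=0.510882, √(2b)=1.021763; F=0.510882×(-10.018)=-5.118012, v=45.872000/1.021763=44.894943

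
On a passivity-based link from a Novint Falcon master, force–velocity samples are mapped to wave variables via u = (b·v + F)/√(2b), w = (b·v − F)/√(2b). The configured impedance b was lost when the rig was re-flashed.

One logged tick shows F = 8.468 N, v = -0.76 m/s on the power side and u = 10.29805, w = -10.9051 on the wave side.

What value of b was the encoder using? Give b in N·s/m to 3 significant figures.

b = 0.319 N·s/m

u + w = -0.6070;  u + w = √(2b)·v, so √(2b) = -0.6070/(-0.76) = 0.7987.
b = (√(2b))²/2 = 0.6380/2 = 0.3190.
(Check via u − w = 2F/√(2b): u − w = 21.2032, 2F/√(2b) = 21.2031.)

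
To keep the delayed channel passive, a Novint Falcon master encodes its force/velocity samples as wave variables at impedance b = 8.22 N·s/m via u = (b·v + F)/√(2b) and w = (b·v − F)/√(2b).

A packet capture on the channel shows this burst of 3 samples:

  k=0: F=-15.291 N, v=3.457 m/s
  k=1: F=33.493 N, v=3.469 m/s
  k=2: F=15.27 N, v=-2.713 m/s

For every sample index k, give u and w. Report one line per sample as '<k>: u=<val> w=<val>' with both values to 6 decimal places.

k=0: b·v=8.22×3.457=28.416540; √(2b)=4.054627; u=(28.416540+(-15.291))/4.054627=3.237176, w=(28.416540−(-15.291))/4.054627=10.779670
k=1: b·v=8.22×3.469=28.515180; √(2b)=4.054627; u=(28.515180+33.493)/4.054627=15.293190, w=(28.515180−33.493)/4.054627=-1.227689
k=2: b·v=8.22×(-2.713)=-22.300860; √(2b)=4.054627; u=(-22.300860+15.27)/4.054627=-1.734034, w=(-22.300860−15.27)/4.054627=-9.266169

0: u=3.237176 w=10.779670
1: u=15.293190 w=-1.227689
2: u=-1.734034 w=-9.266169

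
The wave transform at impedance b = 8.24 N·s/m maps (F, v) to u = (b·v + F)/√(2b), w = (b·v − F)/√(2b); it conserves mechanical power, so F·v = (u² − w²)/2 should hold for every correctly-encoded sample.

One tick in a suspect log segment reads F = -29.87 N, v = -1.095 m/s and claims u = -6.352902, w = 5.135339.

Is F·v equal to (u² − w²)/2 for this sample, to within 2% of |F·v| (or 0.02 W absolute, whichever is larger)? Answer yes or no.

no

F·v = (-29.87)×(-1.095) = 32.707650 W.
(u² − w²)/2 = (40.359364 − 26.371707)/2 = 6.993829 W.
|Δ| = 25.713821;  2% of max(1, |F·v|) = 0.654153.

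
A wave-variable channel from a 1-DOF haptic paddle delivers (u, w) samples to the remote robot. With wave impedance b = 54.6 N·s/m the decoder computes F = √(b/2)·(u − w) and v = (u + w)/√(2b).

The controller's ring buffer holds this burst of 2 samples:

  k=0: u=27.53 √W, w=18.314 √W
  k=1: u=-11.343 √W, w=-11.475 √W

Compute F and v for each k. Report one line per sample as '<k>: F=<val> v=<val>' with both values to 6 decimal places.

0: F=48.153049 v=4.387036
1: F=0.689692 v=-2.183566

k=0: u−w=9.216000, u+w=45.844000; √(b/2)=5.224940, √(2b)=10.449880; F=5.224940×9.216=48.153049, v=45.844000/10.449880=4.387036
k=1: u−w=0.132000, u+w=-22.818000; √(b/2)=5.224940, √(2b)=10.449880; F=5.224940×0.132=0.689692, v=-22.818000/10.449880=-2.183566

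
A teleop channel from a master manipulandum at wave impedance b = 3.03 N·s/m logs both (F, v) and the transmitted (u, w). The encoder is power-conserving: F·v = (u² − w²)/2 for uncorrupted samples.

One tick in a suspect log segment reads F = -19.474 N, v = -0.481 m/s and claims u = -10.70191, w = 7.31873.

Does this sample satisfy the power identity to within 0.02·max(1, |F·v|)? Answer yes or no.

F·v = (-19.474)×(-0.481) = 9.36699 W.
(u² − w²)/2 = (114.53088 − 53.56381)/2 = 30.48353 W.
|Δ| = 21.11654;  2% of max(1, |F·v|) = 0.18734.

no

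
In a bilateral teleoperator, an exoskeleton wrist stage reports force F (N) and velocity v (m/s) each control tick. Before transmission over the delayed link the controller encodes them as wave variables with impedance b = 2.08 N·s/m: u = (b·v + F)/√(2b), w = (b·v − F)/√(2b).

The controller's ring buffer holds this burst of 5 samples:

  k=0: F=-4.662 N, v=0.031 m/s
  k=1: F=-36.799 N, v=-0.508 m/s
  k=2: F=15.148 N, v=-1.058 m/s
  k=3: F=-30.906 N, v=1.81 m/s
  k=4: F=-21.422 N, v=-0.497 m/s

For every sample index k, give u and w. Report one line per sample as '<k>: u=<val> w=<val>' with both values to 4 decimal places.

0: u=-2.2541 w=2.3173
1: u=-18.5603 w=17.5241
2: u=6.3480 w=-8.5059
3: u=-13.3071 w=16.9988
4: u=-11.0098 w=9.9962

k=0: b·v=2.08×0.031=0.0645; √(2b)=2.0396; u=(0.0645+(-4.662))/2.0396=-2.2541, w=(0.0645−(-4.662))/2.0396=2.3173
k=1: b·v=2.08×(-0.508)=-1.0566; √(2b)=2.0396; u=(-1.0566+(-36.799))/2.0396=-18.5603, w=(-1.0566−(-36.799))/2.0396=17.5241
k=2: b·v=2.08×(-1.058)=-2.2006; √(2b)=2.0396; u=(-2.2006+15.148)/2.0396=6.3480, w=(-2.2006−15.148)/2.0396=-8.5059
k=3: b·v=2.08×1.81=3.7648; √(2b)=2.0396; u=(3.7648+(-30.906))/2.0396=-13.3071, w=(3.7648−(-30.906))/2.0396=16.9988
k=4: b·v=2.08×(-0.497)=-1.0338; √(2b)=2.0396; u=(-1.0338+(-21.422))/2.0396=-11.0098, w=(-1.0338−(-21.422))/2.0396=9.9962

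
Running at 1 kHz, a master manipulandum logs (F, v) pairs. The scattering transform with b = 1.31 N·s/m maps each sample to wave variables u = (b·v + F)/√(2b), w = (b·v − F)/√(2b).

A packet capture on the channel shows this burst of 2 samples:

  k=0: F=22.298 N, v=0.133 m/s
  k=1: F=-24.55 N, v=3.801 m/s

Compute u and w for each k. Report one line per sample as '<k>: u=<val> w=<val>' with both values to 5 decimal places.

0: u=13.88339 w=-13.66811
1: u=-12.09081 w=18.24327

k=0: b·v=1.31×0.133=0.17423; √(2b)=1.61864; u=(0.17423+22.298)/1.61864=13.88339, w=(0.17423−22.298)/1.61864=-13.66811
k=1: b·v=1.31×3.801=4.97931; √(2b)=1.61864; u=(4.97931+(-24.55))/1.61864=-12.09081, w=(4.97931−(-24.55))/1.61864=18.24327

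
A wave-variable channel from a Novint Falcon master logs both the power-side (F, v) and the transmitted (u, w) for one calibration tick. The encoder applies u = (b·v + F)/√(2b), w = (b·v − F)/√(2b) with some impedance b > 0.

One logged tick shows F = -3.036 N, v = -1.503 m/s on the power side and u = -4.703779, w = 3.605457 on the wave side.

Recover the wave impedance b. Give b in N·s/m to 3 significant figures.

u + w = -1.098322;  u + w = √(2b)·v, so √(2b) = -1.098322/(-1.503) = 0.730753.
b = (√(2b))²/2 = 0.534000/2 = 0.267000.
(Check via u − w = 2F/√(2b): u − w = -8.309236, 2F/√(2b) = -8.309235.)

b = 0.267 N·s/m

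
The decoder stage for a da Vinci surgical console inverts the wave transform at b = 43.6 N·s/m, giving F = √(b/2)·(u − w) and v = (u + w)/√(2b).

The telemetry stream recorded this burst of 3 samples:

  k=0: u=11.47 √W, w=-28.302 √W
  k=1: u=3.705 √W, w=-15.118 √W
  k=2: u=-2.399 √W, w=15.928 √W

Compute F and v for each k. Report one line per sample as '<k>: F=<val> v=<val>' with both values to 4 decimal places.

k=0: u−w=39.7720, u+w=-16.8320; √(b/2)=4.6690, √(2b)=9.3381; F=4.6690×39.772=185.6973, v=-16.8320/9.3381=-1.8025
k=1: u−w=18.8230, u+w=-11.4130; √(b/2)=4.6690, √(2b)=9.3381; F=4.6690×18.823=87.8855, v=-11.4130/9.3381=-1.2222
k=2: u−w=-18.3270, u+w=13.5290; √(b/2)=4.6690, √(2b)=9.3381; F=4.6690×(-18.327)=-85.5696, v=13.5290/9.3381=1.4488

0: F=185.6973 v=-1.8025
1: F=87.8855 v=-1.2222
2: F=-85.5696 v=1.4488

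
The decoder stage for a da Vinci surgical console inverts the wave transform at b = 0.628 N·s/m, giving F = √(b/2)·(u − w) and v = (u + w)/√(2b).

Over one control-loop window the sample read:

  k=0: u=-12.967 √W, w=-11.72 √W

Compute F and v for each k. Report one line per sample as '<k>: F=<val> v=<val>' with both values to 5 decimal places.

0: F=-0.69877 v=-22.02792

k=0: u−w=-1.24700, u+w=-24.68700; √(b/2)=0.56036, √(2b)=1.12071; F=0.56036×(-1.247)=-0.69877, v=-24.68700/1.12071=-22.02792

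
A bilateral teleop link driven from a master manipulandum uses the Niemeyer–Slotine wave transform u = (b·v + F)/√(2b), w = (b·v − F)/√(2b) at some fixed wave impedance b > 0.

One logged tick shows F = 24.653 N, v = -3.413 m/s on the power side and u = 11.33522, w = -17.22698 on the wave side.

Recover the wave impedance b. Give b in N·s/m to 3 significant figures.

b = 1.49 N·s/m

u + w = -5.89176;  u + w = √(2b)·v, so √(2b) = -5.89176/(-3.413) = 1.72627.
b = (√(2b))²/2 = 2.98001/2 = 1.49000.
(Check via u − w = 2F/√(2b): u − w = 28.56220, 2F/√(2b) = 28.56216.)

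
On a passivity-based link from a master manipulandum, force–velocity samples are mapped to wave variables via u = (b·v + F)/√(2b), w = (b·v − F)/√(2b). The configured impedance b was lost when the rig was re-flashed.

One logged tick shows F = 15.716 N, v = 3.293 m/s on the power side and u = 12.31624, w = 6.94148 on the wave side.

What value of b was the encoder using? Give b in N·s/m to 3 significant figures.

u + w = 19.2577;  u + w = √(2b)·v, so √(2b) = 19.2577/3.293 = 5.8481.
b = (√(2b))²/2 = 34.2000/2 = 17.1000.
(Check via u − w = 2F/√(2b): u − w = 5.3748, 2F/√(2b) = 5.3748.)

b = 17.1 N·s/m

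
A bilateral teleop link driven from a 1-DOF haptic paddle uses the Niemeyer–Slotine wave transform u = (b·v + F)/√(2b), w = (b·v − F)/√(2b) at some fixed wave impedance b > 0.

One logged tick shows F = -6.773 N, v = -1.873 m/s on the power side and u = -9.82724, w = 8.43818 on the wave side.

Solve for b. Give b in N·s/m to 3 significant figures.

u + w = -1.38906;  u + w = √(2b)·v, so √(2b) = -1.38906/(-1.873) = 0.74162.
b = (√(2b))²/2 = 0.55000/2 = 0.27500.
(Check via u − w = 2F/√(2b): u − w = -18.26542, 2F/√(2b) = -18.26534.)

b = 0.275 N·s/m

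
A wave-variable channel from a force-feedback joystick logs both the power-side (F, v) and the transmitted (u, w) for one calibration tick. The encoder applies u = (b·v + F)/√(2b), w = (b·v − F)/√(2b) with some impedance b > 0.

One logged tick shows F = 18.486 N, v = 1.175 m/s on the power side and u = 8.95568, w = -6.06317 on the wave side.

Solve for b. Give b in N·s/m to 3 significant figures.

b = 3.03 N·s/m

u + w = 2.89251;  u + w = √(2b)·v, so √(2b) = 2.89251/1.175 = 2.46171.
b = (√(2b))²/2 = 6.06002/2 = 3.03001.
(Check via u − w = 2F/√(2b): u − w = 15.01885, 2F/√(2b) = 15.01882.)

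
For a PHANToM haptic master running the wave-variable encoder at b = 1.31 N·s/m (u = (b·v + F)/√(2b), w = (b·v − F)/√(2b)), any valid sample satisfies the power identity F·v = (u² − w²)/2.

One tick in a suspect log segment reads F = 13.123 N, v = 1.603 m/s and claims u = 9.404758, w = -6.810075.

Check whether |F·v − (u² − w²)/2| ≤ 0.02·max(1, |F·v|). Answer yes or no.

F·v = 13.123×1.603 = 21.036169 W.
(u² − w²)/2 = (88.449473 − 46.377122)/2 = 21.036176 W.
|Δ| = 0.000007;  2% of max(1, |F·v|) = 0.420723.

yes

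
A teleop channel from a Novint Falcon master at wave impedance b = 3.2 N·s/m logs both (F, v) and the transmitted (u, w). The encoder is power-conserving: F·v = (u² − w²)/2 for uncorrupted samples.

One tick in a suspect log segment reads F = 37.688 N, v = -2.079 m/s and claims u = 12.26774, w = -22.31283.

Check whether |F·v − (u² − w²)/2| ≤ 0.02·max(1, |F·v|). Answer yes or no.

no

F·v = 37.688×(-2.079) = -78.3534 W.
(u² − w²)/2 = (150.4974 − 497.8624)/2 = -173.6825 W.
|Δ| = 95.3291;  2% of max(1, |F·v|) = 1.5671.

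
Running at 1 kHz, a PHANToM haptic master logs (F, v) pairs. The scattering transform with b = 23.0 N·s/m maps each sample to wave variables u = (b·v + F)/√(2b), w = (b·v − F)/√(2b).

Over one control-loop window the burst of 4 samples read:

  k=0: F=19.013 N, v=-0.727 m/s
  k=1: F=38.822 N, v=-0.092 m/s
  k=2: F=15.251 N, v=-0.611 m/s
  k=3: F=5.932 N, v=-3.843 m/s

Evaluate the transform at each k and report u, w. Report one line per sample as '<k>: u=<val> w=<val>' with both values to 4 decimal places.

0: u=0.3379 w=-5.2687
1: u=5.4120 w=-6.0360
2: u=0.1766 w=-4.3206
3: u=-12.1576 w=-13.9069

k=0: b·v=23.0×(-0.727)=-16.7210; √(2b)=6.7823; u=(-16.7210+19.013)/6.7823=0.3379, w=(-16.7210−19.013)/6.7823=-5.2687
k=1: b·v=23.0×(-0.092)=-2.1160; √(2b)=6.7823; u=(-2.1160+38.822)/6.7823=5.4120, w=(-2.1160−38.822)/6.7823=-6.0360
k=2: b·v=23.0×(-0.611)=-14.0530; √(2b)=6.7823; u=(-14.0530+15.251)/6.7823=0.1766, w=(-14.0530−15.251)/6.7823=-4.3206
k=3: b·v=23.0×(-3.843)=-88.3890; √(2b)=6.7823; u=(-88.3890+5.932)/6.7823=-12.1576, w=(-88.3890−5.932)/6.7823=-13.9069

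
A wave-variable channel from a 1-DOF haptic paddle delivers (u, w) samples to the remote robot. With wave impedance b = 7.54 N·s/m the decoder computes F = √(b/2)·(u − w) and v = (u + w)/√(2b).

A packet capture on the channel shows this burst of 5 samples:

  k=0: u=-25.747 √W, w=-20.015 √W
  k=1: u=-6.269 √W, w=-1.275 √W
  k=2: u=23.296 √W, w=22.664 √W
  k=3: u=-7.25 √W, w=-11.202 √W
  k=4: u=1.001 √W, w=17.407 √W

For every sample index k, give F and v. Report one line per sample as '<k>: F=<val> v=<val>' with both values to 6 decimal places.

k=0: u−w=-5.732000, u+w=-45.762000; √(b/2)=1.941649, √(2b)=3.883298; F=1.941649×(-5.732)=-11.129531, v=-45.762000/3.883298=-11.784315
k=1: u−w=-4.994000, u+w=-7.544000; √(b/2)=1.941649, √(2b)=3.883298; F=1.941649×(-4.994)=-9.696594, v=-7.544000/3.883298=-1.942679
k=2: u−w=0.632000, u+w=45.960000; √(b/2)=1.941649, √(2b)=3.883298; F=1.941649×0.632=1.227122, v=45.960000/3.883298=11.835302
k=3: u−w=3.952000, u+w=-18.452000; √(b/2)=1.941649, √(2b)=3.883298; F=1.941649×3.952=7.673396, v=-18.452000/3.883298=-4.751632
k=4: u−w=-16.406000, u+w=18.408000; √(b/2)=1.941649, √(2b)=3.883298; F=1.941649×(-16.406)=-31.854690, v=18.408000/3.883298=4.740301

0: F=-11.129531 v=-11.784315
1: F=-9.696594 v=-1.942679
2: F=1.227122 v=11.835302
3: F=7.673396 v=-4.751632
4: F=-31.854690 v=4.740301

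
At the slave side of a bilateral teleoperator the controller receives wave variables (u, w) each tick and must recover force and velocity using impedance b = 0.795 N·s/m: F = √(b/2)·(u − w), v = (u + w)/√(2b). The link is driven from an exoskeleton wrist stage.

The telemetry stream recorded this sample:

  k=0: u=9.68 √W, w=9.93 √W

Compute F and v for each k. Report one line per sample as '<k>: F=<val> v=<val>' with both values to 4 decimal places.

k=0: u−w=-0.2500, u+w=19.6100; √(b/2)=0.6305, √(2b)=1.2610; F=0.6305×(-0.25)=-0.1576, v=19.6100/1.2610=15.5517

0: F=-0.1576 v=15.5517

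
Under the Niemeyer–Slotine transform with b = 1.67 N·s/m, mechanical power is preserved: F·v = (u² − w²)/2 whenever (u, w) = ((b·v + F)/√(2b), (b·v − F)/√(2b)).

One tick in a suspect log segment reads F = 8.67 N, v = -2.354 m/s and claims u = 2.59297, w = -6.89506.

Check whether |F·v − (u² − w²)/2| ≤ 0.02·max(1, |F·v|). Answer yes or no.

yes

F·v = 8.67×(-2.354) = -20.40918 W.
(u² − w²)/2 = (6.72349 − 47.54185)/2 = -20.40918 W.
|Δ| = 0.00000;  2% of max(1, |F·v|) = 0.40818.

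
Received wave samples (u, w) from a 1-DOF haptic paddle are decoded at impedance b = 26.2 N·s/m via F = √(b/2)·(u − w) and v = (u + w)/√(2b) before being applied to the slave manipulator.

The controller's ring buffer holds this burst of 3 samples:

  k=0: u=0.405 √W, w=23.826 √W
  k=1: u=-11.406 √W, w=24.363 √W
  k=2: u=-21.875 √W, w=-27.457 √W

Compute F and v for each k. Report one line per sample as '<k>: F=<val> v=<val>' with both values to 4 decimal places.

0: F=-84.7698 v=3.3474
1: F=-129.4620 v=1.7899
2: F=20.2034 v=-6.8150

k=0: u−w=-23.4210, u+w=24.2310; √(b/2)=3.6194, √(2b)=7.2388; F=3.6194×(-23.421)=-84.7698, v=24.2310/7.2388=3.3474
k=1: u−w=-35.7690, u+w=12.9570; √(b/2)=3.6194, √(2b)=7.2388; F=3.6194×(-35.769)=-129.4620, v=12.9570/7.2388=1.7899
k=2: u−w=5.5820, u+w=-49.3320; √(b/2)=3.6194, √(2b)=7.2388; F=3.6194×5.582=20.2034, v=-49.3320/7.2388=-6.8150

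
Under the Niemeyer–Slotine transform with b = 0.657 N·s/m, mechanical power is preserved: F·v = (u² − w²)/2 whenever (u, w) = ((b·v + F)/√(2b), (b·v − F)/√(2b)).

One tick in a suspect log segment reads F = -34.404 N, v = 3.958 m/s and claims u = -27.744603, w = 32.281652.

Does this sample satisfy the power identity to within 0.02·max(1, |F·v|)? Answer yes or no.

F·v = (-34.404)×3.958 = -136.171032 W.
(u² − w²)/2 = (769.762996 − 1042.105056)/2 = -136.171030 W.
|Δ| = 0.000002;  2% of max(1, |F·v|) = 2.723421.

yes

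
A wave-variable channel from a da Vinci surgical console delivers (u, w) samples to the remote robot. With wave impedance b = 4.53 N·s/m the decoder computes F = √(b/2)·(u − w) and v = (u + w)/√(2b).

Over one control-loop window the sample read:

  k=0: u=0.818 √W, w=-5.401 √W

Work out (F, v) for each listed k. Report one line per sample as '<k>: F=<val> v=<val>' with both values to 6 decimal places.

k=0: u−w=6.219000, u+w=-4.583000; √(b/2)=1.504992, √(2b)=3.009983; F=1.504992×6.219=9.359543, v=-4.583000/3.009983=-1.522600

0: F=9.359543 v=-1.522600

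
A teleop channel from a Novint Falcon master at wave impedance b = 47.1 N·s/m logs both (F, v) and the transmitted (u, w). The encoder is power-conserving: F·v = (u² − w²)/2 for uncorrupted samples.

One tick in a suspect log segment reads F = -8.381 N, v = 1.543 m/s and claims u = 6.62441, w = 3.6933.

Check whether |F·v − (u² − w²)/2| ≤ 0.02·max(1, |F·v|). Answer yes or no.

F·v = (-8.381)×1.543 = -12.93188 W.
(u² − w²)/2 = (43.88281 − 13.64046)/2 = 15.12117 W.
|Δ| = 28.05305;  2% of max(1, |F·v|) = 0.25864.

no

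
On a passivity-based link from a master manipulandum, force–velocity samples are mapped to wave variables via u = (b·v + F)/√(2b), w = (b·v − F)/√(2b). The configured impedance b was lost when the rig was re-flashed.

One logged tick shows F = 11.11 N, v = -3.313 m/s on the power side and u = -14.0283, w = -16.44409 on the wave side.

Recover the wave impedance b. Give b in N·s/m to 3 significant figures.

u + w = -30.4724;  u + w = √(2b)·v, so √(2b) = -30.4724/(-3.313) = 9.1978.
b = (√(2b))²/2 = 84.6000/2 = 42.3000.
(Check via u − w = 2F/√(2b): u − w = 2.4158, 2F/√(2b) = 2.4158.)

b = 42.3 N·s/m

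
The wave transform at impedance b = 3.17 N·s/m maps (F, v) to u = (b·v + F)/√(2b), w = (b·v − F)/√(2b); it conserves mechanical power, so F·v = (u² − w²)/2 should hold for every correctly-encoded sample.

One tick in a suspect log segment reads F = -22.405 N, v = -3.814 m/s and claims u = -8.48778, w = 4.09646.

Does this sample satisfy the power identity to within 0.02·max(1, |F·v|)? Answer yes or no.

no

F·v = (-22.405)×(-3.814) = 85.4527 W.
(u² − w²)/2 = (72.0424 − 16.7810)/2 = 27.6307 W.
|Δ| = 57.8220;  2% of max(1, |F·v|) = 1.7091.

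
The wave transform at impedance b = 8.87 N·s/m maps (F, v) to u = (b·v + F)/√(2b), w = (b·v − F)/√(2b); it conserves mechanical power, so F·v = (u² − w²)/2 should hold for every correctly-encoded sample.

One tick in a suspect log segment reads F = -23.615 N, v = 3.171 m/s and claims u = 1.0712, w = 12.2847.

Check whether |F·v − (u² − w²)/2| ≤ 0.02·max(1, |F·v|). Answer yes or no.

yes

F·v = (-23.615)×3.171 = -74.8832 W.
(u² − w²)/2 = (1.1475 − 150.9139)/2 = -74.8832 W.
|Δ| = 0.0000;  2% of max(1, |F·v|) = 1.4977.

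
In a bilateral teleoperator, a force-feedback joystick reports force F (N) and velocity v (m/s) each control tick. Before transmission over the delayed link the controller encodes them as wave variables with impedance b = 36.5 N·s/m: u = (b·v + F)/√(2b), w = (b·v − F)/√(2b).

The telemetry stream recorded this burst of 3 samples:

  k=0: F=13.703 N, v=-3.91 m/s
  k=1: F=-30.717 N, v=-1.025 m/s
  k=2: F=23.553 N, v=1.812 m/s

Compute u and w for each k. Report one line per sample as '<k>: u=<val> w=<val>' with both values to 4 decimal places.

0: u=-15.0997 w=-18.3073
1: u=-7.9740 w=-0.7836
2: u=10.4975 w=4.9842

k=0: b·v=36.5×(-3.91)=-142.7150; √(2b)=8.5440; u=(-142.7150+13.703)/8.5440=-15.0997, w=(-142.7150−13.703)/8.5440=-18.3073
k=1: b·v=36.5×(-1.025)=-37.4125; √(2b)=8.5440; u=(-37.4125+(-30.717))/8.5440=-7.9740, w=(-37.4125−(-30.717))/8.5440=-0.7836
k=2: b·v=36.5×1.812=66.1380; √(2b)=8.5440; u=(66.1380+23.553)/8.5440=10.4975, w=(66.1380−23.553)/8.5440=4.9842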